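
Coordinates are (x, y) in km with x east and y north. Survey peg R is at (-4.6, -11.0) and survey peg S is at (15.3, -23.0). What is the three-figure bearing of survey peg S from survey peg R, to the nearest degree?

Δeast = 15.3 − -4.6 = 19.90; Δnorth = -23.0 − -11.0 = -12.00.
Bearing = atan2(Δeast, Δnorth) mod 360° = 121.09° ≈ 121°.

121°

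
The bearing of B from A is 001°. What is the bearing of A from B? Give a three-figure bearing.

181°

Back-bearing = 001° + 180° = 181°.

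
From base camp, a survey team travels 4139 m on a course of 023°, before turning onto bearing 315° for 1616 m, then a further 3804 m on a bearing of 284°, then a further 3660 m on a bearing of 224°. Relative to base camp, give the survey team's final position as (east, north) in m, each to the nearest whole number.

(-5759, 3240)

Leg 1 (023°, 4139 m): east 4139 sin 23° = 1617.24, north 4139 cos 23° = 3809.97
Leg 2 (315°, 1616 m): east 1616 sin 315° = -1142.68, north 1616 cos 315° = 1142.68
Leg 3 (284°, 3804 m): east 3804 sin 284° = -3691.00, north 3804 cos 284° = 920.27
Leg 4 (224°, 3660 m): east 3660 sin 224° = -2542.45, north 3660 cos 224° = -2632.78
Summing: -5758.90 m east, 3240.14 m north → (-5759, 3240).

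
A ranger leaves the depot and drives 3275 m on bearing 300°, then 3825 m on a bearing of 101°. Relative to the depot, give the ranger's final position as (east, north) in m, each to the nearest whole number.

(918, 908)

Leg 1 (300°, 3275 m): east 3275 sin 300° = -2836.23, north 3275 cos 300° = 1637.50
Leg 2 (101°, 3825 m): east 3825 sin 101° = 3754.72, north 3825 cos 101° = -729.84
Summing: 918.49 m east, 907.66 m north → (918, 908).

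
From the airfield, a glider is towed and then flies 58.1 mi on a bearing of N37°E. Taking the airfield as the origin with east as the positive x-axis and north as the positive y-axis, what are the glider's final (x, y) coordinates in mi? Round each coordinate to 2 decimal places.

Leg 1 (N37°E, 58.1 mi): east 58.1 sin 37° = 34.97, north 58.1 cos 37° = 46.40
Summing: 34.97 mi east, 46.40 mi north → (34.97, 46.40).

(34.97, 46.40)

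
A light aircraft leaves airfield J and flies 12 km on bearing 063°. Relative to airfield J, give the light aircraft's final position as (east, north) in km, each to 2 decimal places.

Leg 1 (063°, 12 km): east 12 sin 63° = 10.69, north 12 cos 63° = 5.45
Summing: 10.69 km east, 5.45 km north → (10.69, 5.45).

(10.69, 5.45)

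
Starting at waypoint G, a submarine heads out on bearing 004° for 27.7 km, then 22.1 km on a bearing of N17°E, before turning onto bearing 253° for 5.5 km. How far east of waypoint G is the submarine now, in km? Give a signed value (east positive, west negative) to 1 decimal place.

3.1 km

Leg 1 (004°, 27.7 km): east 27.7 sin 4° = 1.93, north 27.7 cos 4° = 27.63
Leg 2 (N17°E, 22.1 km): east 22.1 sin 17° = 6.46, north 22.1 cos 17° = 21.13
Leg 3 (253°, 5.5 km): east 5.5 sin 253° = -5.26, north 5.5 cos 253° = -1.61
Net east component: 3.13 km.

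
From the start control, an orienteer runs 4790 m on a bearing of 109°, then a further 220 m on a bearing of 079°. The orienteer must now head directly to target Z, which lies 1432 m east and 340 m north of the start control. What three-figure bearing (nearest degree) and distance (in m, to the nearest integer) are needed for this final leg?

299°, 3798 m

Leg 1 (109°, 4790 m): east 4790 sin 109° = 4529.03, north 4790 cos 109° = -1559.47
Leg 2 (079°, 220 m): east 220 sin 79° = 215.96, north 220 cos 79° = 41.98
Current position: (4744.99, -1517.49). Target: (1432, 340). Remaining: Δeast = -3312.99, Δnorth = 1857.49.
Bearing = atan2(-3312.99, 1857.49) mod 360° = 299.28°; distance = √((-3312.99)² + (1857.49)²) = 3798.183 m.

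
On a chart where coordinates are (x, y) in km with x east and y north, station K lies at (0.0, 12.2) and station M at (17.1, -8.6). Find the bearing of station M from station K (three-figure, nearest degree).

Δeast = 17.1 − 0.0 = 17.10; Δnorth = -8.6 − 12.2 = -20.80.
Bearing = atan2(Δeast, Δnorth) mod 360° = 140.58° ≈ 141°.

141°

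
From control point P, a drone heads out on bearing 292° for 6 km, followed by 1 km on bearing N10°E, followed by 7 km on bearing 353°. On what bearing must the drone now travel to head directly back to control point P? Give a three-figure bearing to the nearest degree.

148°

Leg 1 (292°, 6 km): east 6 sin 292° = -5.56, north 6 cos 292° = 2.25
Leg 2 (N10°E, 1 km): east 1 sin 10° = 0.17, north 1 cos 10° = 0.98
Leg 3 (353°, 7 km): east 7 sin 353° = -0.85, north 7 cos 353° = 6.95
Net displacement: -6.24 east, 10.18 north. Direction back to start is (6.24, -10.18): bearing = atan2(6.24, -10.18) mod 360° = 148.48° ≈ 148°.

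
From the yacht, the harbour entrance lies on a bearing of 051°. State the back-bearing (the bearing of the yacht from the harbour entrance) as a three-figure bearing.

Back-bearing = 051° + 180° = 231°.

231°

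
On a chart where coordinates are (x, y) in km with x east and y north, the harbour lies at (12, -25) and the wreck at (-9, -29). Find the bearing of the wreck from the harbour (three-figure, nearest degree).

Δeast = -9 − 12 = -21.00; Δnorth = -29 − -25 = -4.00.
Bearing = atan2(Δeast, Δnorth) mod 360° = 259.22° ≈ 259°.

259°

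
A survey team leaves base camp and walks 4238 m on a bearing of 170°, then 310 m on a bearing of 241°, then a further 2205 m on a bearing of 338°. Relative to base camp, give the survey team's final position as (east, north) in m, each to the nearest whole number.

(-361, -2279)

Leg 1 (170°, 4238 m): east 4238 sin 170° = 735.92, north 4238 cos 170° = -4173.62
Leg 2 (241°, 310 m): east 310 sin 241° = -271.13, north 310 cos 241° = -150.29
Leg 3 (338°, 2205 m): east 2205 sin 338° = -826.01, north 2205 cos 338° = 2044.44
Summing: -361.22 m east, -2279.47 m north → (-361, -2279).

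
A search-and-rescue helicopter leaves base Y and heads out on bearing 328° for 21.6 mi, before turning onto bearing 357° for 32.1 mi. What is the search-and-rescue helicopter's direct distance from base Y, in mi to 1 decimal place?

Leg 1 (328°, 21.6 mi): east 21.6 sin 328° = -11.45, north 21.6 cos 328° = 18.32
Leg 2 (357°, 32.1 mi): east 32.1 sin 357° = -1.68, north 32.1 cos 357° = 32.06
Net: -13.13 east, 50.37 north. Distance = √((-13.13)² + (50.37)²) = 52.056 mi.

52.1 mi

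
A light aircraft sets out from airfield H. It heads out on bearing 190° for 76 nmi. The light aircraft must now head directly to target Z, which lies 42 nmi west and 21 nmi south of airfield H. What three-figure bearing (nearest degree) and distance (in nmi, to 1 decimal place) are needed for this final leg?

Leg 1 (190°, 76 nmi): east 76 sin 190° = -13.20, north 76 cos 190° = -74.85
Current position: (-13.20, -74.85). Target: (-42, -21). Remaining: Δeast = -28.80, Δnorth = 53.85.
Bearing = atan2(-28.80, 53.85) mod 360° = 331.86°; distance = √((-28.80)² + (53.85)²) = 61.065 nmi.

332°, 61.1 nmi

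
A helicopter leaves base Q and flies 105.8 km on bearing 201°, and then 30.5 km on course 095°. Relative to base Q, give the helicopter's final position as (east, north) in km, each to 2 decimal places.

Leg 1 (201°, 105.8 km): east 105.8 sin 201° = -37.92, north 105.8 cos 201° = -98.77
Leg 2 (095°, 30.5 km): east 30.5 sin 95° = 30.38, north 30.5 cos 95° = -2.66
Summing: -7.53 km east, -101.43 km north → (-7.53, -101.43).

(-7.53, -101.43)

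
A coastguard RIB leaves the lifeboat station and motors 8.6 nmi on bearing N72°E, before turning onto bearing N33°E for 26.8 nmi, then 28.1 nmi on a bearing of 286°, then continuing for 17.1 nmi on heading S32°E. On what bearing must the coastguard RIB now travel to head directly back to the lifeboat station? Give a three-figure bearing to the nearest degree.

Leg 1 (N72°E, 8.6 nmi): east 8.6 sin 72° = 8.18, north 8.6 cos 72° = 2.66
Leg 2 (N33°E, 26.8 nmi): east 26.8 sin 33° = 14.60, north 26.8 cos 33° = 22.48
Leg 3 (286°, 28.1 nmi): east 28.1 sin 286° = -27.01, north 28.1 cos 286° = 7.75
Leg 4 (S32°E, 17.1 nmi): east 17.1 sin 148° = 9.06, north 17.1 cos 148° = -14.50
Net displacement: 4.83 east, 18.38 north. Direction back to start is (-4.83, -18.38): bearing = atan2(-4.83, -18.38) mod 360° = 194.71° ≈ 195°.

195°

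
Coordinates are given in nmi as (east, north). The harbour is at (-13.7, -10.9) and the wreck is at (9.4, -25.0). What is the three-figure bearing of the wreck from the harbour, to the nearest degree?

Δeast = 9.4 − -13.7 = 23.10; Δnorth = -25.0 − -10.9 = -14.10.
Bearing = atan2(Δeast, Δnorth) mod 360° = 121.40° ≈ 121°.

121°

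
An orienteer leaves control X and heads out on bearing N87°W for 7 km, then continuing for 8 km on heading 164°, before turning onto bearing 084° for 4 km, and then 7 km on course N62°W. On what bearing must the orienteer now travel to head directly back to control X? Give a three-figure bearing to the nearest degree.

063°

Leg 1 (N87°W, 7 km): east 7 sin 273° = -6.99, north 7 cos 273° = 0.37
Leg 2 (164°, 8 km): east 8 sin 164° = 2.21, north 8 cos 164° = -7.69
Leg 3 (084°, 4 km): east 4 sin 84° = 3.98, north 4 cos 84° = 0.42
Leg 4 (N62°W, 7 km): east 7 sin 298° = -6.18, north 7 cos 298° = 3.29
Net displacement: -6.99 east, -3.62 north. Direction back to start is (6.99, 3.62): bearing = atan2(6.99, 3.62) mod 360° = 62.62° ≈ 063°.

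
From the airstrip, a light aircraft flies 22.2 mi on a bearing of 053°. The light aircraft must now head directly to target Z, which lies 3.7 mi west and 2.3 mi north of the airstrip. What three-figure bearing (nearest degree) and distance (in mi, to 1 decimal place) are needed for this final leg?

243°, 24.1 mi

Leg 1 (053°, 22.2 mi): east 22.2 sin 53° = 17.73, north 22.2 cos 53° = 13.36
Current position: (17.73, 13.36). Target: (-3.7, 2.3). Remaining: Δeast = -21.43, Δnorth = -11.06.
Bearing = atan2(-21.43, -11.06) mod 360° = 242.70°; distance = √((-21.43)² + (-11.06)²) = 24.116 mi.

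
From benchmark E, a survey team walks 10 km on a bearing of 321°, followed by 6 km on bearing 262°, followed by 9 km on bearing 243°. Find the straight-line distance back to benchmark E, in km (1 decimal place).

Leg 1 (321°, 10 km): east 10 sin 321° = -6.29, north 10 cos 321° = 7.77
Leg 2 (262°, 6 km): east 6 sin 262° = -5.94, north 6 cos 262° = -0.84
Leg 3 (243°, 9 km): east 9 sin 243° = -8.02, north 9 cos 243° = -4.09
Net: -20.25 east, 2.85 north. Distance = √((-20.25)² + (2.85)²) = 20.453 km.

20.5 km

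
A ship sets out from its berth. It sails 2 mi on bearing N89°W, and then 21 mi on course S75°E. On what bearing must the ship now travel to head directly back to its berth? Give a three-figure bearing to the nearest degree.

Leg 1 (N89°W, 2 mi): east 2 sin 271° = -2.00, north 2 cos 271° = 0.03
Leg 2 (S75°E, 21 mi): east 21 sin 105° = 20.28, north 21 cos 105° = -5.44
Net displacement: 18.28 east, -5.40 north. Direction back to start is (-18.28, 5.40): bearing = atan2(-18.28, 5.40) mod 360° = 286.45° ≈ 286°.

286°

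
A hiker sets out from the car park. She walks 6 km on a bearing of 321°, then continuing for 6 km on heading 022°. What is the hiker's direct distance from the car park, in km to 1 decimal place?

10.3 km

Leg 1 (321°, 6 km): east 6 sin 321° = -3.78, north 6 cos 321° = 4.66
Leg 2 (022°, 6 km): east 6 sin 22° = 2.25, north 6 cos 22° = 5.56
Net: -1.53 east, 10.23 north. Distance = √((-1.53)² + (10.23)²) = 10.340 km.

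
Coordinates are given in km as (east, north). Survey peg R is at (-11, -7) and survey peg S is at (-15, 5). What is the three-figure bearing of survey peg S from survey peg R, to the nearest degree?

342°

Δeast = -15 − -11 = -4.00; Δnorth = 5 − -7 = 12.00.
Bearing = atan2(Δeast, Δnorth) mod 360° = 341.57° ≈ 342°.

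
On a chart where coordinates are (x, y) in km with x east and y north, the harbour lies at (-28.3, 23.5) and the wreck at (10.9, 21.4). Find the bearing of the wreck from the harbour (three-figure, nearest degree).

093°

Δeast = 10.9 − -28.3 = 39.20; Δnorth = 21.4 − 23.5 = -2.10.
Bearing = atan2(Δeast, Δnorth) mod 360° = 93.07° ≈ 093°.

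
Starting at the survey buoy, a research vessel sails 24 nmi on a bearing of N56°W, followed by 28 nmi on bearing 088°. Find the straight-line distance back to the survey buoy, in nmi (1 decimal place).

16.5 nmi

Leg 1 (N56°W, 24 nmi): east 24 sin 304° = -19.90, north 24 cos 304° = 13.42
Leg 2 (088°, 28 nmi): east 28 sin 88° = 27.98, north 28 cos 88° = 0.98
Net: 8.09 east, 14.40 north. Distance = √((8.09)² + (14.40)²) = 16.513 nmi.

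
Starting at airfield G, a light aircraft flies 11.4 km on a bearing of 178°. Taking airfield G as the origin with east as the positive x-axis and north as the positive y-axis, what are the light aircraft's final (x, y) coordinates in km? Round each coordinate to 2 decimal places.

(0.40, -11.39)

Leg 1 (178°, 11.4 km): east 11.4 sin 178° = 0.40, north 11.4 cos 178° = -11.39
Summing: 0.40 km east, -11.39 km north → (0.40, -11.39).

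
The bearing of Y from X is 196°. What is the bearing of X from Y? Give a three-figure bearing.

016°

Back-bearing = 196° − 180° = 016°.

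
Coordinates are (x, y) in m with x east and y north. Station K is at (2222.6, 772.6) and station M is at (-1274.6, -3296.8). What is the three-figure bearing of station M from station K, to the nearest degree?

221°

Δeast = -1274.6 − 2222.6 = -3497.20; Δnorth = -3296.8 − 772.6 = -4069.40.
Bearing = atan2(Δeast, Δnorth) mod 360° = 220.68° ≈ 221°.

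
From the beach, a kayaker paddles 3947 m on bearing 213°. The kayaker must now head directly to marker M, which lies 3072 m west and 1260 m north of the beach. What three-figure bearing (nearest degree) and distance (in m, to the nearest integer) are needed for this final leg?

349°, 4662 m

Leg 1 (213°, 3947 m): east 3947 sin 213° = -2149.69, north 3947 cos 213° = -3310.23
Current position: (-2149.69, -3310.23). Target: (-3072, 1260). Remaining: Δeast = -922.31, Δnorth = 4570.23.
Bearing = atan2(-922.31, 4570.23) mod 360° = 348.59°; distance = √((-922.31)² + (4570.23)²) = 4662.369 m.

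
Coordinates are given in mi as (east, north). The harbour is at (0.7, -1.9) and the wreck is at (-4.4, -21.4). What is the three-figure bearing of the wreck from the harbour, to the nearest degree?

195°

Δeast = -4.4 − 0.7 = -5.10; Δnorth = -21.4 − -1.9 = -19.50.
Bearing = atan2(Δeast, Δnorth) mod 360° = 194.66° ≈ 195°.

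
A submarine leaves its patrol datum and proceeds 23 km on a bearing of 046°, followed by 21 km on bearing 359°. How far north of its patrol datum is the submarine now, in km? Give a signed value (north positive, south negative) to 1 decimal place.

37.0 km

Leg 1 (046°, 23 km): east 23 sin 46° = 16.54, north 23 cos 46° = 15.98
Leg 2 (359°, 21 km): east 21 sin 359° = -0.37, north 21 cos 359° = 21.00
Net north component: 36.97 km.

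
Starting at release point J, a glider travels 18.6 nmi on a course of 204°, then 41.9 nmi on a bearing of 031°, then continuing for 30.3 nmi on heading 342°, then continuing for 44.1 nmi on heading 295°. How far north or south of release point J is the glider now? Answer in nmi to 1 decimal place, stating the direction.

Leg 1 (204°, 18.6 nmi): east 18.6 sin 204° = -7.57, north 18.6 cos 204° = -16.99
Leg 2 (031°, 41.9 nmi): east 41.9 sin 31° = 21.58, north 41.9 cos 31° = 35.92
Leg 3 (342°, 30.3 nmi): east 30.3 sin 342° = -9.36, north 30.3 cos 342° = 28.82
Leg 4 (295°, 44.1 nmi): east 44.1 sin 295° = -39.97, north 44.1 cos 295° = 18.64
Net north component: 66.38 nmi.

66.4 nmi north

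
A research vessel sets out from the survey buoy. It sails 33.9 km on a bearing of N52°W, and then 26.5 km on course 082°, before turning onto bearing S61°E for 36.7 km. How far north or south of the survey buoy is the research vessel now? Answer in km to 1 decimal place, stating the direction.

Leg 1 (N52°W, 33.9 km): east 33.9 sin 308° = -26.71, north 33.9 cos 308° = 20.87
Leg 2 (082°, 26.5 km): east 26.5 sin 82° = 26.24, north 26.5 cos 82° = 3.69
Leg 3 (S61°E, 36.7 km): east 36.7 sin 119° = 32.10, north 36.7 cos 119° = -17.79
Net north component: 6.77 km.

6.8 km north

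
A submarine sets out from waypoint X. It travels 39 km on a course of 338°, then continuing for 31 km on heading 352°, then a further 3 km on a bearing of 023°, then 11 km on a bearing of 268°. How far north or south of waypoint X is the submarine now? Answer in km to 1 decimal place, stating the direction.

69.2 km north

Leg 1 (338°, 39 km): east 39 sin 338° = -14.61, north 39 cos 338° = 36.16
Leg 2 (352°, 31 km): east 31 sin 352° = -4.31, north 31 cos 352° = 30.70
Leg 3 (023°, 3 km): east 3 sin 23° = 1.17, north 3 cos 23° = 2.76
Leg 4 (268°, 11 km): east 11 sin 268° = -10.99, north 11 cos 268° = -0.38
Net north component: 69.24 km.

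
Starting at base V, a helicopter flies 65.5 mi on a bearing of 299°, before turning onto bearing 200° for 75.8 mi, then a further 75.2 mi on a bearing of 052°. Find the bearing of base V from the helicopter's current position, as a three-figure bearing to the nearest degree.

106°

Leg 1 (299°, 65.5 mi): east 65.5 sin 299° = -57.29, north 65.5 cos 299° = 31.76
Leg 2 (200°, 75.8 mi): east 75.8 sin 200° = -25.93, north 75.8 cos 200° = -71.23
Leg 3 (052°, 75.2 mi): east 75.2 sin 52° = 59.26, north 75.2 cos 52° = 46.30
Net displacement: -23.95 east, 6.82 north. Direction back to start is (23.95, -6.82): bearing = atan2(23.95, -6.82) mod 360° = 105.90° ≈ 106°.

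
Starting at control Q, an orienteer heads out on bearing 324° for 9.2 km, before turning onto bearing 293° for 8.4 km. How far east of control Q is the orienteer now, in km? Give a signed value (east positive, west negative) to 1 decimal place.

Leg 1 (324°, 9.2 km): east 9.2 sin 324° = -5.41, north 9.2 cos 324° = 7.44
Leg 2 (293°, 8.4 km): east 8.4 sin 293° = -7.73, north 8.4 cos 293° = 3.28
Net east component: -13.14 km.

-13.1 km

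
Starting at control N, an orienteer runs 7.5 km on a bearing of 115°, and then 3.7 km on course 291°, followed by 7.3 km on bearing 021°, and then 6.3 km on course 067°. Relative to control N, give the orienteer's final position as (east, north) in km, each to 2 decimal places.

(11.76, 7.43)

Leg 1 (115°, 7.5 km): east 7.5 sin 115° = 6.80, north 7.5 cos 115° = -3.17
Leg 2 (291°, 3.7 km): east 3.7 sin 291° = -3.45, north 3.7 cos 291° = 1.33
Leg 3 (021°, 7.3 km): east 7.3 sin 21° = 2.62, north 7.3 cos 21° = 6.82
Leg 4 (067°, 6.3 km): east 6.3 sin 67° = 5.80, north 6.3 cos 67° = 2.46
Summing: 11.76 km east, 7.43 km north → (11.76, 7.43).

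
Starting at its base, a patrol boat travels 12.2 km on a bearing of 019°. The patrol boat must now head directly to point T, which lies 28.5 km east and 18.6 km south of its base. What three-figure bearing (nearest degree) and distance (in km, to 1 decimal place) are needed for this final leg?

141°, 38.9 km

Leg 1 (019°, 12.2 km): east 12.2 sin 19° = 3.97, north 12.2 cos 19° = 11.54
Current position: (3.97, 11.54). Target: (28.5, -18.6). Remaining: Δeast = 24.53, Δnorth = -30.14.
Bearing = atan2(24.53, -30.14) mod 360° = 140.86°; distance = √((24.53)² + (-30.14)²) = 38.856 km.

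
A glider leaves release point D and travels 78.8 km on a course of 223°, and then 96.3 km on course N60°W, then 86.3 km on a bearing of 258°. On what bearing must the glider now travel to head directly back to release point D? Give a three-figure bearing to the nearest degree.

083°

Leg 1 (223°, 78.8 km): east 78.8 sin 223° = -53.74, north 78.8 cos 223° = -57.63
Leg 2 (N60°W, 96.3 km): east 96.3 sin 300° = -83.40, north 96.3 cos 300° = 48.15
Leg 3 (258°, 86.3 km): east 86.3 sin 258° = -84.41, north 86.3 cos 258° = -17.94
Net displacement: -221.55 east, -27.42 north. Direction back to start is (221.55, 27.42): bearing = atan2(221.55, 27.42) mod 360° = 82.94° ≈ 083°.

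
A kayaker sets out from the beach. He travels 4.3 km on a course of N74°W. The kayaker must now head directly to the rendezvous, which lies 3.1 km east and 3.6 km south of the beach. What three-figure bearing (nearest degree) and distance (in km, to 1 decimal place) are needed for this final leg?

Leg 1 (N74°W, 4.3 km): east 4.3 sin 286° = -4.13, north 4.3 cos 286° = 1.19
Current position: (-4.13, 1.19). Target: (3.1, -3.6). Remaining: Δeast = 7.23, Δnorth = -4.79.
Bearing = atan2(7.23, -4.79) mod 360° = 123.49°; distance = √((7.23)² + (-4.79)²) = 8.673 km.

123°, 8.7 km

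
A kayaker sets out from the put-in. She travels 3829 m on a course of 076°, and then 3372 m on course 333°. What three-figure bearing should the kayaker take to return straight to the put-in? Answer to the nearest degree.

209°

Leg 1 (076°, 3829 m): east 3829 sin 76° = 3715.26, north 3829 cos 76° = 926.32
Leg 2 (333°, 3372 m): east 3372 sin 333° = -1530.86, north 3372 cos 333° = 3004.47
Net displacement: 2184.41 east, 3930.79 north. Direction back to start is (-2184.41, -3930.79): bearing = atan2(-2184.41, -3930.79) mod 360° = 209.06° ≈ 209°.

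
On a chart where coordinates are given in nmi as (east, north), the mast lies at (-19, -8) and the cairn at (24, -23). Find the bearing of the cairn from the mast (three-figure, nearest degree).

109°

Δeast = 24 − -19 = 43.00; Δnorth = -23 − -8 = -15.00.
Bearing = atan2(Δeast, Δnorth) mod 360° = 109.23° ≈ 109°.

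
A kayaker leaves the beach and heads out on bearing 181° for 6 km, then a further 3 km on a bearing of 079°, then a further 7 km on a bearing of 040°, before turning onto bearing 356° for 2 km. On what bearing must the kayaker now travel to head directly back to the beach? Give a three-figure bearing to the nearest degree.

Leg 1 (181°, 6 km): east 6 sin 181° = -0.10, north 6 cos 181° = -6.00
Leg 2 (079°, 3 km): east 3 sin 79° = 2.94, north 3 cos 79° = 0.57
Leg 3 (040°, 7 km): east 7 sin 40° = 4.50, north 7 cos 40° = 5.36
Leg 4 (356°, 2 km): east 2 sin 356° = -0.14, north 2 cos 356° = 2.00
Net displacement: 7.20 east, 1.93 north. Direction back to start is (-7.20, -1.93): bearing = atan2(-7.20, -1.93) mod 360° = 254.99° ≈ 255°.

255°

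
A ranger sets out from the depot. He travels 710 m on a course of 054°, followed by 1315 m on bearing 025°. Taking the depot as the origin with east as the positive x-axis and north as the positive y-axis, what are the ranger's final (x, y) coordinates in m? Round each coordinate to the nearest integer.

Leg 1 (054°, 710 m): east 710 sin 54° = 574.40, north 710 cos 54° = 417.33
Leg 2 (025°, 1315 m): east 1315 sin 25° = 555.74, north 1315 cos 25° = 1191.79
Summing: 1130.15 m east, 1609.12 m north → (1130, 1609).

(1130, 1609)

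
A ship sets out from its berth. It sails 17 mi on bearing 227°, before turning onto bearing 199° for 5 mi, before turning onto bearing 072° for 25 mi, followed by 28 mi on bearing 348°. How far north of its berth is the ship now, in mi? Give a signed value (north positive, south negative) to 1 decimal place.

18.8 mi

Leg 1 (227°, 17 mi): east 17 sin 227° = -12.43, north 17 cos 227° = -11.59
Leg 2 (199°, 5 mi): east 5 sin 199° = -1.63, north 5 cos 199° = -4.73
Leg 3 (072°, 25 mi): east 25 sin 72° = 23.78, north 25 cos 72° = 7.73
Leg 4 (348°, 28 mi): east 28 sin 348° = -5.82, north 28 cos 348° = 27.39
Net north component: 18.79 mi.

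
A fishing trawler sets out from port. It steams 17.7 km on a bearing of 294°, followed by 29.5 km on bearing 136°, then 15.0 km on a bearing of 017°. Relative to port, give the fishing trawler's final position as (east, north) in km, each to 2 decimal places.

Leg 1 (294°, 17.7 km): east 17.7 sin 294° = -16.17, north 17.7 cos 294° = 7.20
Leg 2 (136°, 29.5 km): east 29.5 sin 136° = 20.49, north 29.5 cos 136° = -21.22
Leg 3 (017°, 15.0 km): east 15.0 sin 17° = 4.39, north 15.0 cos 17° = 14.34
Summing: 8.71 km east, 0.32 km north → (8.71, 0.32).

(8.71, 0.32)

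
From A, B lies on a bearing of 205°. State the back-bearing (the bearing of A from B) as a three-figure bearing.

Back-bearing = 205° − 180° = 025°.

025°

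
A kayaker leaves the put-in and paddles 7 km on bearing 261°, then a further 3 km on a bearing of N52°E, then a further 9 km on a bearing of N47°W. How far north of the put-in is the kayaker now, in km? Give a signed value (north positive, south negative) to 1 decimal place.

6.9 km

Leg 1 (261°, 7 km): east 7 sin 261° = -6.91, north 7 cos 261° = -1.10
Leg 2 (N52°E, 3 km): east 3 sin 52° = 2.36, north 3 cos 52° = 1.85
Leg 3 (N47°W, 9 km): east 9 sin 313° = -6.58, north 9 cos 313° = 6.14
Net north component: 6.89 km.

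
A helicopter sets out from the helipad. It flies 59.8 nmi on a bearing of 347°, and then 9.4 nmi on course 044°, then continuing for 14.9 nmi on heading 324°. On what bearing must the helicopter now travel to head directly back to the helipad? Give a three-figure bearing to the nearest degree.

Leg 1 (347°, 59.8 nmi): east 59.8 sin 347° = -13.45, north 59.8 cos 347° = 58.27
Leg 2 (044°, 9.4 nmi): east 9.4 sin 44° = 6.53, north 9.4 cos 44° = 6.76
Leg 3 (324°, 14.9 nmi): east 14.9 sin 324° = -8.76, north 14.9 cos 324° = 12.05
Net displacement: -15.68 east, 77.08 north. Direction back to start is (15.68, -77.08): bearing = atan2(15.68, -77.08) mod 360° = 168.50° ≈ 169°.

169°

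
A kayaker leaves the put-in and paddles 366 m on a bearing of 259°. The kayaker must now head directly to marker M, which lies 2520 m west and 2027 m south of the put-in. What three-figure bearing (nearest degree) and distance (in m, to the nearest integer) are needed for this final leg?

Leg 1 (259°, 366 m): east 366 sin 259° = -359.28, north 366 cos 259° = -69.84
Current position: (-359.28, -69.84). Target: (-2520, -2027). Remaining: Δeast = -2160.72, Δnorth = -1957.16.
Bearing = atan2(-2160.72, -1957.16) mod 360° = 227.83°; distance = √((-2160.72)² + (-1957.16)²) = 2915.342 m.

228°, 2915 m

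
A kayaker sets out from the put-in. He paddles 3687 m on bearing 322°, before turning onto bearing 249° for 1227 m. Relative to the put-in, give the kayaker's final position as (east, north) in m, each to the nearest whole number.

Leg 1 (322°, 3687 m): east 3687 sin 322° = -2269.94, north 3687 cos 322° = 2905.40
Leg 2 (249°, 1227 m): east 1227 sin 249° = -1145.50, north 1227 cos 249° = -439.72
Summing: -3415.45 m east, 2465.68 m north → (-3415, 2466).

(-3415, 2466)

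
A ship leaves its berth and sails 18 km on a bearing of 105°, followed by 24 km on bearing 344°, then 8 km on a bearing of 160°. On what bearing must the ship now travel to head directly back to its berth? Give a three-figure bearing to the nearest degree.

231°

Leg 1 (105°, 18 km): east 18 sin 105° = 17.39, north 18 cos 105° = -4.66
Leg 2 (344°, 24 km): east 24 sin 344° = -6.62, north 24 cos 344° = 23.07
Leg 3 (160°, 8 km): east 8 sin 160° = 2.74, north 8 cos 160° = -7.52
Net displacement: 13.51 east, 10.89 north. Direction back to start is (-13.51, -10.89): bearing = atan2(-13.51, -10.89) mod 360° = 231.11° ≈ 231°.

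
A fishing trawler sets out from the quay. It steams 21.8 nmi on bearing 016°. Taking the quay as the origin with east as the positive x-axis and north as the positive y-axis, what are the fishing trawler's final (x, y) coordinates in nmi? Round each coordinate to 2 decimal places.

(6.01, 20.96)

Leg 1 (016°, 21.8 nmi): east 21.8 sin 16° = 6.01, north 21.8 cos 16° = 20.96
Summing: 6.01 nmi east, 20.96 nmi north → (6.01, 20.96).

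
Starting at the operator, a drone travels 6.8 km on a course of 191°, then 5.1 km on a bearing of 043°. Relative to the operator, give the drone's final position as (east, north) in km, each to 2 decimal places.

(2.18, -2.95)

Leg 1 (191°, 6.8 km): east 6.8 sin 191° = -1.30, north 6.8 cos 191° = -6.68
Leg 2 (043°, 5.1 km): east 5.1 sin 43° = 3.48, north 5.1 cos 43° = 3.73
Summing: 2.18 km east, -2.95 km north → (2.18, -2.95).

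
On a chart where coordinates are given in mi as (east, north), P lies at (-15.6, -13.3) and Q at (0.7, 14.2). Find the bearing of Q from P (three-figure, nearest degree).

Δeast = 0.7 − -15.6 = 16.30; Δnorth = 14.2 − -13.3 = 27.50.
Bearing = atan2(Δeast, Δnorth) mod 360° = 30.66° ≈ 031°.

031°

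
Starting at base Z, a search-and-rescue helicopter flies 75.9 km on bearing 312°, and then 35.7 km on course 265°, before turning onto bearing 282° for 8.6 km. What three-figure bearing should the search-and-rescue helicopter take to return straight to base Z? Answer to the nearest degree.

Leg 1 (312°, 75.9 km): east 75.9 sin 312° = -56.40, north 75.9 cos 312° = 50.79
Leg 2 (265°, 35.7 km): east 35.7 sin 265° = -35.56, north 35.7 cos 265° = -3.11
Leg 3 (282°, 8.6 km): east 8.6 sin 282° = -8.41, north 8.6 cos 282° = 1.79
Net displacement: -100.38 east, 49.46 north. Direction back to start is (100.38, -49.46): bearing = atan2(100.38, -49.46) mod 360° = 116.23° ≈ 116°.

116°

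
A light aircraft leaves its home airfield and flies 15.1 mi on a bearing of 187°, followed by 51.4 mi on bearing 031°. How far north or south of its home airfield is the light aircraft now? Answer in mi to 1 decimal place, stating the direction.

Leg 1 (187°, 15.1 mi): east 15.1 sin 187° = -1.84, north 15.1 cos 187° = -14.99
Leg 2 (031°, 51.4 mi): east 51.4 sin 31° = 26.47, north 51.4 cos 31° = 44.06
Net north component: 29.07 mi.

29.1 mi north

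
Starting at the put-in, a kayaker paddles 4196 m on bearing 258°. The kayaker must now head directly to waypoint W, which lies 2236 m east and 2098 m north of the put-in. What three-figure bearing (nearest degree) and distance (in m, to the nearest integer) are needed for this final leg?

Leg 1 (258°, 4196 m): east 4196 sin 258° = -4104.31, north 4196 cos 258° = -872.40
Current position: (-4104.31, -872.40). Target: (2236, 2098). Remaining: Δeast = 6340.31, Δnorth = 2970.40.
Bearing = atan2(6340.31, 2970.40) mod 360° = 64.90°; distance = √((6340.31)² + (2970.40)²) = 7001.625 m.

065°, 7002 m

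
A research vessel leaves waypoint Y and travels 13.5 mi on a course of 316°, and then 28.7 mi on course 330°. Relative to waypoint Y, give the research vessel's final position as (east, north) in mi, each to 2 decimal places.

(-23.73, 34.57)

Leg 1 (316°, 13.5 mi): east 13.5 sin 316° = -9.38, north 13.5 cos 316° = 9.71
Leg 2 (330°, 28.7 mi): east 28.7 sin 330° = -14.35, north 28.7 cos 330° = 24.85
Summing: -23.73 mi east, 34.57 mi north → (-23.73, 34.57).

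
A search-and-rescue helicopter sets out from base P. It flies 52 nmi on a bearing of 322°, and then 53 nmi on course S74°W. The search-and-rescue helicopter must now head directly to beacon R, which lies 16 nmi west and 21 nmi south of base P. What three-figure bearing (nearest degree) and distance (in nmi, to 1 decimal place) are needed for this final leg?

Leg 1 (322°, 52 nmi): east 52 sin 322° = -32.01, north 52 cos 322° = 40.98
Leg 2 (S74°W, 53 nmi): east 53 sin 254° = -50.95, north 53 cos 254° = -14.61
Current position: (-82.96, 26.37). Target: (-16, -21). Remaining: Δeast = 66.96, Δnorth = -47.37.
Bearing = atan2(66.96, -47.37) mod 360° = 125.28°; distance = √((66.96)² + (-47.37)²) = 82.021 nmi.

125°, 82.0 nmi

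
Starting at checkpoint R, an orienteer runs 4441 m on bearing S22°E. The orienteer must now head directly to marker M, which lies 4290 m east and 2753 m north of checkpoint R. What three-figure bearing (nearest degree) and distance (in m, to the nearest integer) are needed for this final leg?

021°, 7355 m

Leg 1 (S22°E, 4441 m): east 4441 sin 158° = 1663.63, north 4441 cos 158° = -4117.62
Current position: (1663.63, -4117.62). Target: (4290, 2753). Remaining: Δeast = 2626.37, Δnorth = 6870.62.
Bearing = atan2(2626.37, 6870.62) mod 360° = 20.92°; distance = √((2626.37)² + (6870.62)²) = 7355.494 m.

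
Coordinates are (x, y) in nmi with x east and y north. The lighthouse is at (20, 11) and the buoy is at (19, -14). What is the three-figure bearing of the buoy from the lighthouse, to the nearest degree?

182°

Δeast = 19 − 20 = -1.00; Δnorth = -14 − 11 = -25.00.
Bearing = atan2(Δeast, Δnorth) mod 360° = 182.29° ≈ 182°.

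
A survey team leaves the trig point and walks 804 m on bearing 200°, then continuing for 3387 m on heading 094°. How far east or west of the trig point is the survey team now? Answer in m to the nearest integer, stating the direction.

3104 m east

Leg 1 (200°, 804 m): east 804 sin 200° = -274.98, north 804 cos 200° = -755.51
Leg 2 (094°, 3387 m): east 3387 sin 94° = 3378.75, north 3387 cos 94° = -236.27
Net east component: 3103.77 m.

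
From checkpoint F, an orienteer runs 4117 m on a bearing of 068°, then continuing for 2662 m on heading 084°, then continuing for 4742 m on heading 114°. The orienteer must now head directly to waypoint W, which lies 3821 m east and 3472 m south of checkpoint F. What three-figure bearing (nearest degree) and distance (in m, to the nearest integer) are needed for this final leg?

Leg 1 (068°, 4117 m): east 4117 sin 68° = 3817.22, north 4117 cos 68° = 1542.26
Leg 2 (084°, 2662 m): east 2662 sin 84° = 2647.42, north 2662 cos 84° = 278.25
Leg 3 (114°, 4742 m): east 4742 sin 114° = 4332.03, north 4742 cos 114° = -1928.75
Current position: (10796.67, -108.24). Target: (3821, -3472). Remaining: Δeast = -6975.67, Δnorth = -3363.76.
Bearing = atan2(-6975.67, -3363.76) mod 360° = 244.26°; distance = √((-6975.67)² + (-3363.76)²) = 7744.342 m.

244°, 7744 m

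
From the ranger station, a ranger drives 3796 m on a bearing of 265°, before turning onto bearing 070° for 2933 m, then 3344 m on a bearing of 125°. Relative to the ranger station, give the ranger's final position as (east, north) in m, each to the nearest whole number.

(1714, -1246)

Leg 1 (265°, 3796 m): east 3796 sin 265° = -3781.56, north 3796 cos 265° = -330.84
Leg 2 (070°, 2933 m): east 2933 sin 70° = 2756.12, north 2933 cos 70° = 1003.15
Leg 3 (125°, 3344 m): east 3344 sin 125° = 2739.24, north 3344 cos 125° = -1918.04
Summing: 1713.81 m east, -1245.74 m north → (1714, -1246).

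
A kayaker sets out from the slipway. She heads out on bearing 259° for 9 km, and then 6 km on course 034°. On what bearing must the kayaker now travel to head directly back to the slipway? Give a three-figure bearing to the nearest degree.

Leg 1 (259°, 9 km): east 9 sin 259° = -8.83, north 9 cos 259° = -1.72
Leg 2 (034°, 6 km): east 6 sin 34° = 3.36, north 6 cos 34° = 4.97
Net displacement: -5.48 east, 3.26 north. Direction back to start is (5.48, -3.26): bearing = atan2(5.48, -3.26) mod 360° = 120.73° ≈ 121°.

121°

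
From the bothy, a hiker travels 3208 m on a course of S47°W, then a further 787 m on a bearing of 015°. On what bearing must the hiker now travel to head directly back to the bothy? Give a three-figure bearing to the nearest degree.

056°

Leg 1 (S47°W, 3208 m): east 3208 sin 227° = -2346.18, north 3208 cos 227° = -2187.85
Leg 2 (015°, 787 m): east 787 sin 15° = 203.69, north 787 cos 15° = 760.18
Net displacement: -2142.49 east, -1427.67 north. Direction back to start is (2142.49, 1427.67): bearing = atan2(2142.49, 1427.67) mod 360° = 56.32° ≈ 056°.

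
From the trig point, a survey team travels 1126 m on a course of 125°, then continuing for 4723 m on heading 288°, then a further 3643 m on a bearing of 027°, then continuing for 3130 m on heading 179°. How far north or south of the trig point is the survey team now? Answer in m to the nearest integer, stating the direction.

930 m north

Leg 1 (125°, 1126 m): east 1126 sin 125° = 922.37, north 1126 cos 125° = -645.85
Leg 2 (288°, 4723 m): east 4723 sin 288° = -4491.84, north 4723 cos 288° = 1459.49
Leg 3 (027°, 3643 m): east 3643 sin 27° = 1653.89, north 3643 cos 27° = 3245.94
Leg 4 (179°, 3130 m): east 3130 sin 179° = 54.63, north 3130 cos 179° = -3129.52
Net north component: 930.05 m.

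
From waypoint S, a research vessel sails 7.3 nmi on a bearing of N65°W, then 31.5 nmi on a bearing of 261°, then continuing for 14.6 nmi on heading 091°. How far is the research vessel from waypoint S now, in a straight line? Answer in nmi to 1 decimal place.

23.2 nmi

Leg 1 (N65°W, 7.3 nmi): east 7.3 sin 295° = -6.62, north 7.3 cos 295° = 3.09
Leg 2 (261°, 31.5 nmi): east 31.5 sin 261° = -31.11, north 31.5 cos 261° = -4.93
Leg 3 (091°, 14.6 nmi): east 14.6 sin 91° = 14.60, north 14.6 cos 91° = -0.25
Net: -23.13 east, -2.10 north. Distance = √((-23.13)² + (-2.10)²) = 23.225 nmi.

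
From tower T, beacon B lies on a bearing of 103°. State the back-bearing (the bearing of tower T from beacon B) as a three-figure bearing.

Back-bearing = 103° + 180° = 283°.

283°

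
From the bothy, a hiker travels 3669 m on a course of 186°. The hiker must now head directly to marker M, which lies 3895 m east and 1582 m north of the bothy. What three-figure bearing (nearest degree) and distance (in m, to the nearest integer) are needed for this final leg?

039°, 6758 m

Leg 1 (186°, 3669 m): east 3669 sin 186° = -383.51, north 3669 cos 186° = -3648.90
Current position: (-383.51, -3648.90). Target: (3895, 1582). Remaining: Δeast = 4278.51, Δnorth = 5230.90.
Bearing = atan2(4278.51, 5230.90) mod 360° = 39.28°; distance = √((4278.51)² + (5230.90)²) = 6757.811 m.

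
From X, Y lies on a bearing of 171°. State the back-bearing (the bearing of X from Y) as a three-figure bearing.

Back-bearing = 171° + 180° = 351°.

351°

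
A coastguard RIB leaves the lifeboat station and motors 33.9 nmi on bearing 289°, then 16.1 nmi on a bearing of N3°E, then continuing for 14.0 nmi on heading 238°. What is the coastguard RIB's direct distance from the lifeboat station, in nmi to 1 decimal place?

Leg 1 (289°, 33.9 nmi): east 33.9 sin 289° = -32.05, north 33.9 cos 289° = 11.04
Leg 2 (N3°E, 16.1 nmi): east 16.1 sin 3° = 0.84, north 16.1 cos 3° = 16.08
Leg 3 (238°, 14.0 nmi): east 14.0 sin 238° = -11.87, north 14.0 cos 238° = -7.42
Net: -43.08 east, 19.70 north. Distance = √((-43.08)² + (19.70)²) = 47.372 nmi.

47.4 nmi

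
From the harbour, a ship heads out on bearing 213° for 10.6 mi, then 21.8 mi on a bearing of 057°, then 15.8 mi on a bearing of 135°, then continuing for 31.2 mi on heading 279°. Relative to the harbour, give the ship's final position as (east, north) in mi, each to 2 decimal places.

Leg 1 (213°, 10.6 mi): east 10.6 sin 213° = -5.77, north 10.6 cos 213° = -8.89
Leg 2 (057°, 21.8 mi): east 21.8 sin 57° = 18.28, north 21.8 cos 57° = 11.87
Leg 3 (135°, 15.8 mi): east 15.8 sin 135° = 11.17, north 15.8 cos 135° = -11.17
Leg 4 (279°, 31.2 mi): east 31.2 sin 279° = -30.82, north 31.2 cos 279° = 4.88
Summing: -7.13 mi east, -3.31 mi north → (-7.13, -3.31).

(-7.13, -3.31)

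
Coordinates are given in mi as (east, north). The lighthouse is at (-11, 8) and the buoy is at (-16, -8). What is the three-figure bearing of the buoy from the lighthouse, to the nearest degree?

197°

Δeast = -16 − -11 = -5.00; Δnorth = -8 − 8 = -16.00.
Bearing = atan2(Δeast, Δnorth) mod 360° = 197.35° ≈ 197°.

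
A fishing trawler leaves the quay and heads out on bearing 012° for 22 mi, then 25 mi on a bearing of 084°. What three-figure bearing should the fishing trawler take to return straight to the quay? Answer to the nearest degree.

231°

Leg 1 (012°, 22 mi): east 22 sin 12° = 4.57, north 22 cos 12° = 21.52
Leg 2 (084°, 25 mi): east 25 sin 84° = 24.86, north 25 cos 84° = 2.61
Net displacement: 29.44 east, 24.13 north. Direction back to start is (-29.44, -24.13): bearing = atan2(-29.44, -24.13) mod 360° = 230.66° ≈ 231°.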